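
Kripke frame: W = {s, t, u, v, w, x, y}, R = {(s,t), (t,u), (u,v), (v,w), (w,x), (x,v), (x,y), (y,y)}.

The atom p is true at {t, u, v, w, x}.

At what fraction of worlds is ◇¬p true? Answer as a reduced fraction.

2/7

s: successors {t}; ¬p there: t:F. ✗
t: successors {u}; ¬p there: u:F. ✗
u: successors {v}; ¬p there: v:F. ✗
v: successors {w}; ¬p there: w:F. ✗
w: successors {x}; ¬p there: x:F. ✗
x: successors {v, y}; ¬p there: v:F, y:T. ✓
y: successors {y}; ¬p there: y:T. ✓
That's 2 of 7 worlds, so 2/7.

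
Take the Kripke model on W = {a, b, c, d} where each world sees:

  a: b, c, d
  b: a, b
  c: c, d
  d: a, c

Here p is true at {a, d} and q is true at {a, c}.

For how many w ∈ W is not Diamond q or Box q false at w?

3

a: not Diamond q is F, Box q is F. ✗
b: not Diamond q is F, Box q is F. ✗
c: not Diamond q is F, Box q is F. ✗
d: not Diamond q is F, Box q is T. ✓
Satisfying worlds: {d}.
So not Diamond q or Box q fails at the other 3 worlds.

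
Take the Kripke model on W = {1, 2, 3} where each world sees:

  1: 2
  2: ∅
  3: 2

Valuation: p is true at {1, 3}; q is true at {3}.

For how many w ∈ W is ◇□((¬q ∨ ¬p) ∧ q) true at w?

2

1: successors {2}; □((¬q ∨ ¬p) ∧ q) there: 2:T. ✓
2: no successors, so ◇□((¬q ∨ ¬p) ∧ q) fails. ✗
3: successors {2}; □((¬q ∨ ¬p) ∧ q) there: 2:T. ✓
Satisfying worlds: {1, 3}.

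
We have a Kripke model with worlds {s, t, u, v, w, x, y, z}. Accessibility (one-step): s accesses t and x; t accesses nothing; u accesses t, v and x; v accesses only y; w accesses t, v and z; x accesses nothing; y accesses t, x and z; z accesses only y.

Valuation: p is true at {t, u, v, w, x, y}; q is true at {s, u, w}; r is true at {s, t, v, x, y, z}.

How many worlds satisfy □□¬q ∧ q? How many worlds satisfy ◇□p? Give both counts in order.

3 and 4

For □□¬q ∧ q:
s: □□¬q is T, q is T. ✓
t: □□¬q is T, q is F. ✗
u: □□¬q is T, q is T. ✓
v: □□¬q is T, q is F. ✗
w: □□¬q is T, q is T. ✓
x: □□¬q is T, q is F. ✗
y: □□¬q is T, q is F. ✗
z: □□¬q is T, q is F. ✗
— 3 worlds.
For ◇□p:
s: successors {t, x}; □p there: t:T, x:T. ✓
t: no successors, so ◇□p fails. ✗
u: successors {t, v, x}; □p there: t:T, v:T, x:T. ✓
v: successors {y}; □p there: y:F. ✗
w: successors {t, v, z}; □p there: t:T, v:T, z:T. ✓
x: no successors, so ◇□p fails. ✗
y: successors {t, x, z}; □p there: t:T, x:T, z:T. ✓
z: successors {y}; □p there: y:F. ✗
— 4 worlds.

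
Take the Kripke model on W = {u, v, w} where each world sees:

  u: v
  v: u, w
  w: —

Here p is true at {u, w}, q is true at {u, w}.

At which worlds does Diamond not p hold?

u: successors {v}; not p there: v:T. ✓
v: successors {u, w}; not p there: u:F, w:F. ✗
w: no successors, so Diamond not p fails. ✗

{u}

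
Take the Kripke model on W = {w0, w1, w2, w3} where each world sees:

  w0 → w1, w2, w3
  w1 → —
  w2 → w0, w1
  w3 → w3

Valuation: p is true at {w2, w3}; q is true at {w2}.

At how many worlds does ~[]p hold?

w0: []p is F. ✓
w1: []p is T. ✗
w2: []p is F. ✓
w3: []p is T. ✗
Satisfying worlds: {w0, w2}.

2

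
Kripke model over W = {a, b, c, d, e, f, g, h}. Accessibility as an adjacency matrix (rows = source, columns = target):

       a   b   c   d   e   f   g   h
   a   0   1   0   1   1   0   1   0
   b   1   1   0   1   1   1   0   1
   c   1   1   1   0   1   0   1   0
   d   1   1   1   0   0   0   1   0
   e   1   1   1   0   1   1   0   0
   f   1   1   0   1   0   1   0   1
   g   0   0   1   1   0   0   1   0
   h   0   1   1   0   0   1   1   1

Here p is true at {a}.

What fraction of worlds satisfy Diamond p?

a: successors {b, d, e, g}; p there: b:F, d:F, e:F, g:F. ✗
b: successors {a, b, d, e, f, h}; p there: a:T, b:F, d:F, e:F, f:F, h:F. ✓
c: successors {a, b, c, e, g}; p there: a:T, b:F, c:F, e:F, g:F. ✓
d: successors {a, b, c, g}; p there: a:T, b:F, c:F, g:F. ✓
e: successors {a, b, c, e, f}; p there: a:T, b:F, c:F, e:F, f:F. ✓
f: successors {a, b, d, f, h}; p there: a:T, b:F, d:F, f:F, h:F. ✓
g: successors {c, d, g}; p there: c:F, d:F, g:F. ✗
h: successors {b, c, f, g, h}; p there: b:F, c:F, f:F, g:F, h:F. ✗
That's 5 of 8 worlds, so 5/8.

5/8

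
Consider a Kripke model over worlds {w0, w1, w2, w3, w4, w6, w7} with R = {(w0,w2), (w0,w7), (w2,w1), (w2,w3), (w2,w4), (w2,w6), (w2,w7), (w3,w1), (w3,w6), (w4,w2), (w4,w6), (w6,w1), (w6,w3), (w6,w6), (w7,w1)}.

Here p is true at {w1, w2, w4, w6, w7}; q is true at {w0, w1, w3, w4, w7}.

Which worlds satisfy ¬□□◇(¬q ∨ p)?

{w0, w2, w3, w4, w6}

w0: □□◇(¬q ∨ p) is F. ✓
w1: □□◇(¬q ∨ p) is T. ✗
w2: □□◇(¬q ∨ p) is F. ✓
w3: □□◇(¬q ∨ p) is F. ✓
w4: □□◇(¬q ∨ p) is F. ✓
w6: □□◇(¬q ∨ p) is F. ✓
w7: □□◇(¬q ∨ p) is T. ✗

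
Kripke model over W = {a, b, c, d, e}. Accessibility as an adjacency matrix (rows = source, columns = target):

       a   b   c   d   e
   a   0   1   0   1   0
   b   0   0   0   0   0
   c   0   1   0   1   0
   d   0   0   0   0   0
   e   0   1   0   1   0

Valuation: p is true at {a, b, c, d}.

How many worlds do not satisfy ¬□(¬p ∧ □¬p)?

a: □(¬p ∧ □¬p) is F. ✓
b: □(¬p ∧ □¬p) is T. ✗
c: □(¬p ∧ □¬p) is F. ✓
d: □(¬p ∧ □¬p) is T. ✗
e: □(¬p ∧ □¬p) is F. ✓
Satisfying worlds: {a, c, e}.
So ¬□(¬p ∧ □¬p) fails at the other 2 worlds.

2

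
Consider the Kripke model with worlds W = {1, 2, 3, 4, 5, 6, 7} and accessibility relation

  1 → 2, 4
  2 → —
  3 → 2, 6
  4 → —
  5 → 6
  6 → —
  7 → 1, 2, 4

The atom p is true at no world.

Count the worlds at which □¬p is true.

1: successors {2, 4}; ¬p there: 2:T, 4:T. ✓
2: no successors, so □¬p holds vacuously. ✓
3: successors {2, 6}; ¬p there: 2:T, 6:T. ✓
4: no successors, so □¬p holds vacuously. ✓
5: successors {6}; ¬p there: 6:T. ✓
6: no successors, so □¬p holds vacuously. ✓
7: successors {1, 2, 4}; ¬p there: 1:T, 2:T, 4:T. ✓
Satisfying worlds: {1, 2, 3, 4, 5, 6, 7}.

7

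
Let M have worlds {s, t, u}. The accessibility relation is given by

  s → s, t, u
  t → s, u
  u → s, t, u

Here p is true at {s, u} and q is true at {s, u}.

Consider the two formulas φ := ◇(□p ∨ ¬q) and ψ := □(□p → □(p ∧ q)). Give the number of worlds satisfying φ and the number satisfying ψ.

For ◇(□p ∨ ¬q):
s: successors {s, t, u}; □p ∨ ¬q there: s:F, t:T, u:F. ✓
t: successors {s, u}; □p ∨ ¬q there: s:F, u:F. ✗
u: successors {s, t, u}; □p ∨ ¬q there: s:F, t:T, u:F. ✓
— 2 worlds.
For □(□p → □(p ∧ q)):
s: successors {s, t, u}; □p → □(p ∧ q) there: s:T, t:T, u:T. ✓
t: successors {s, u}; □p → □(p ∧ q) there: s:T, u:T. ✓
u: successors {s, t, u}; □p → □(p ∧ q) there: s:T, t:T, u:T. ✓
— 3 worlds.

2 and 3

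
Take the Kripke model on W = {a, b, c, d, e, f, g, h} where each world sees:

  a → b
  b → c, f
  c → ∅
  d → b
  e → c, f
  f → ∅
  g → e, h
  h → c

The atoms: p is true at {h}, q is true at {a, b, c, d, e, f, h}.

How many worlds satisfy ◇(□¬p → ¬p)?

6

a: successors {b}; □¬p → ¬p there: b:T. ✓
b: successors {c, f}; □¬p → ¬p there: c:T, f:T. ✓
c: no successors, so ◇(□¬p → ¬p) fails. ✗
d: successors {b}; □¬p → ¬p there: b:T. ✓
e: successors {c, f}; □¬p → ¬p there: c:T, f:T. ✓
f: no successors, so ◇(□¬p → ¬p) fails. ✗
g: successors {e, h}; □¬p → ¬p there: e:T, h:F. ✓
h: successors {c}; □¬p → ¬p there: c:T. ✓
Satisfying worlds: {a, b, d, e, g, h}.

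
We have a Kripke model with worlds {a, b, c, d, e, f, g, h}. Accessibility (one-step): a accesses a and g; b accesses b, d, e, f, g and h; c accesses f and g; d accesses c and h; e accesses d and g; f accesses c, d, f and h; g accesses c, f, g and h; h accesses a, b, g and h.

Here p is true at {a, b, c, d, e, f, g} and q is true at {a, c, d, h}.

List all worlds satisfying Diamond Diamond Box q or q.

{a, b, c, d, f, g, h}

a: Diamond Diamond Box q is F, q is T. ✓
b: Diamond Diamond Box q is T, q is F. ✓
c: Diamond Diamond Box q is T, q is T. ✓
d: Diamond Diamond Box q is F, q is T. ✓
e: Diamond Diamond Box q is F, q is F. ✗
f: Diamond Diamond Box q is T, q is F. ✓
g: Diamond Diamond Box q is T, q is F. ✓
h: Diamond Diamond Box q is T, q is T. ✓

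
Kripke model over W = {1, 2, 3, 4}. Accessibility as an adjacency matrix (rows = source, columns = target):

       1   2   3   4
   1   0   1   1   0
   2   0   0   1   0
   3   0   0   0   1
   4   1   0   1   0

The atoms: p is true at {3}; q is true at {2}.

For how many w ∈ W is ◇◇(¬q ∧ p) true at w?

3

1: successors {2, 3}; ◇(¬q ∧ p) there: 2:T, 3:F. ✓
2: successors {3}; ◇(¬q ∧ p) there: 3:F. ✗
3: successors {4}; ◇(¬q ∧ p) there: 4:T. ✓
4: successors {1, 3}; ◇(¬q ∧ p) there: 1:T, 3:F. ✓
Satisfying worlds: {1, 3, 4}.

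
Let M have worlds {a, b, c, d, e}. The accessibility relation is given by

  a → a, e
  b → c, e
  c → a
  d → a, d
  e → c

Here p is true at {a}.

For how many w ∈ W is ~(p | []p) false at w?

a: p | []p is T. ✗
b: p | []p is F. ✓
c: p | []p is T. ✗
d: p | []p is F. ✓
e: p | []p is F. ✓
Satisfying worlds: {b, d, e}.
So ~(p | []p) fails at the other 2 worlds.

2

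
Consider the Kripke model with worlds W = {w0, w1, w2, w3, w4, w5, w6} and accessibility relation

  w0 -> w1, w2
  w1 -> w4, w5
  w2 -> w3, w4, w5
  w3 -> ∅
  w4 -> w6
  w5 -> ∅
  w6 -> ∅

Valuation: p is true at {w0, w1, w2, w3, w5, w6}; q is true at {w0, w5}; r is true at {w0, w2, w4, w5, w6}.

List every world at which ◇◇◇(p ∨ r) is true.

w0: successors {w1, w2}; ◇◇(p ∨ r) there: w1:T, w2:T. ✓
w1: successors {w4, w5}; ◇◇(p ∨ r) there: w4:F, w5:F. ✗
w2: successors {w3, w4, w5}; ◇◇(p ∨ r) there: w3:F, w4:F, w5:F. ✗
w3: no successors, so ◇◇◇(p ∨ r) fails. ✗
w4: successors {w6}; ◇◇(p ∨ r) there: w6:F. ✗
w5: no successors, so ◇◇◇(p ∨ r) fails. ✗
w6: no successors, so ◇◇◇(p ∨ r) fails. ✗

{w0}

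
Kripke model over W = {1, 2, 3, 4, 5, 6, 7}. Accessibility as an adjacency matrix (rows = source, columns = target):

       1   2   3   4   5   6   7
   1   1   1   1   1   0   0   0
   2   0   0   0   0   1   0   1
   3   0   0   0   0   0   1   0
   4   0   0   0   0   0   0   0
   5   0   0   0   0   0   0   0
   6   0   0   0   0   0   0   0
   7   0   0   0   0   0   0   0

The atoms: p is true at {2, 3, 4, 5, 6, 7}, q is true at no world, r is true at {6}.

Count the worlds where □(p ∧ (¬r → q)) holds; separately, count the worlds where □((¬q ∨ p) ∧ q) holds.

5 and 4

For □(p ∧ (¬r → q)):
1: successors {1, 2, 3, 4}; p ∧ (¬r → q) there: 1:F, 2:F, 3:F, 4:F. ✗
2: successors {5, 7}; p ∧ (¬r → q) there: 5:F, 7:F. ✗
3: successors {6}; p ∧ (¬r → q) there: 6:T. ✓
4: no successors, so □(p ∧ (¬r → q)) holds vacuously. ✓
5: no successors, so □(p ∧ (¬r → q)) holds vacuously. ✓
6: no successors, so □(p ∧ (¬r → q)) holds vacuously. ✓
7: no successors, so □(p ∧ (¬r → q)) holds vacuously. ✓
— 5 worlds.
For □((¬q ∨ p) ∧ q):
1: successors {1, 2, 3, 4}; (¬q ∨ p) ∧ q there: 1:F, 2:F, 3:F, 4:F. ✗
2: successors {5, 7}; (¬q ∨ p) ∧ q there: 5:F, 7:F. ✗
3: successors {6}; (¬q ∨ p) ∧ q there: 6:F. ✗
4: no successors, so □((¬q ∨ p) ∧ q) holds vacuously. ✓
5: no successors, so □((¬q ∨ p) ∧ q) holds vacuously. ✓
6: no successors, so □((¬q ∨ p) ∧ q) holds vacuously. ✓
7: no successors, so □((¬q ∨ p) ∧ q) holds vacuously. ✓
— 4 worlds.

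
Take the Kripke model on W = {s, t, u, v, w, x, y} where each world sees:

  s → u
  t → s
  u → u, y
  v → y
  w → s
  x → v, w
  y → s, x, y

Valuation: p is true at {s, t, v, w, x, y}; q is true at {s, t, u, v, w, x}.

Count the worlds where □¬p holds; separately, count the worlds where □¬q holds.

For □¬p:
s: successors {u}; ¬p there: u:T. ✓
t: successors {s}; ¬p there: s:F. ✗
u: successors {u, y}; ¬p there: u:T, y:F. ✗
v: successors {y}; ¬p there: y:F. ✗
w: successors {s}; ¬p there: s:F. ✗
x: successors {v, w}; ¬p there: v:F, w:F. ✗
y: successors {s, x, y}; ¬p there: s:F, x:F, y:F. ✗
— 1 world.
For □¬q:
s: successors {u}; ¬q there: u:F. ✗
t: successors {s}; ¬q there: s:F. ✗
u: successors {u, y}; ¬q there: u:F, y:T. ✗
v: successors {y}; ¬q there: y:T. ✓
w: successors {s}; ¬q there: s:F. ✗
x: successors {v, w}; ¬q there: v:F, w:F. ✗
y: successors {s, x, y}; ¬q there: s:F, x:F, y:T. ✗
— 1 world.

1 and 1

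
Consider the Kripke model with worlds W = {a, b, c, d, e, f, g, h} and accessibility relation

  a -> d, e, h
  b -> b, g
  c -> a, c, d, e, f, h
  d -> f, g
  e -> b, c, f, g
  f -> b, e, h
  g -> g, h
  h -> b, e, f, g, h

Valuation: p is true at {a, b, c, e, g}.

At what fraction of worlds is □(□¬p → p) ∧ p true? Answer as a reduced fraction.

5/8

a: □(□¬p → p) is T, p is T. ✓
b: □(□¬p → p) is T, p is T. ✓
c: □(□¬p → p) is T, p is T. ✓
d: □(□¬p → p) is T, p is F. ✗
e: □(□¬p → p) is T, p is T. ✓
f: □(□¬p → p) is T, p is F. ✗
g: □(□¬p → p) is T, p is T. ✓
h: □(□¬p → p) is T, p is F. ✗
That's 5 of 8 worlds, so 5/8.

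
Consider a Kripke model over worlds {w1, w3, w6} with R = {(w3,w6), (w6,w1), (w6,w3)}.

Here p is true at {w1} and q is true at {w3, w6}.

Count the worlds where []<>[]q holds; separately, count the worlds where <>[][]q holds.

For []<>[]q:
w1: no successors, so []<>[]q holds vacuously. ✓
w3: successors {w6}; <>[]q there: w6:T. ✓
w6: successors {w1, w3}; <>[]q there: w1:F, w3:F. ✗
— 2 worlds.
For <>[][]q:
w1: no successors, so <>[][]q fails. ✗
w3: successors {w6}; [][]q there: w6:T. ✓
w6: successors {w1, w3}; [][]q there: w1:T, w3:F. ✓
— 2 worlds.

2 and 2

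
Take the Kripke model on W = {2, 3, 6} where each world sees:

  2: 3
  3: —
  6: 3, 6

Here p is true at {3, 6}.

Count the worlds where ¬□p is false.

3

2: □p is T. ✗
3: □p is T. ✗
6: □p is T. ✗
Satisfying worlds: ∅.
So ¬□p fails at the other 3 worlds.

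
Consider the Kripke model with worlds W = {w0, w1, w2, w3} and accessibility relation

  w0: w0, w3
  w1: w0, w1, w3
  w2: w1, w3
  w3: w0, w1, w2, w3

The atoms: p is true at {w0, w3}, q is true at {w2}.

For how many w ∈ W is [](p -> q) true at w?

w0: successors {w0, w3}; p -> q there: w0:F, w3:F. ✗
w1: successors {w0, w1, w3}; p -> q there: w0:F, w1:T, w3:F. ✗
w2: successors {w1, w3}; p -> q there: w1:T, w3:F. ✗
w3: successors {w0, w1, w2, w3}; p -> q there: w0:F, w1:T, w2:T, w3:F. ✗
Satisfying worlds: ∅.

0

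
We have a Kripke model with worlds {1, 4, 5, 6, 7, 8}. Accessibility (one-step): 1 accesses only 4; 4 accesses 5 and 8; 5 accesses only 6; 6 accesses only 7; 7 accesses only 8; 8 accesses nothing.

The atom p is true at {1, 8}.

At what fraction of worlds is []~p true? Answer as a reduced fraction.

1: successors {4}; ~p there: 4:T. ✓
4: successors {5, 8}; ~p there: 5:T, 8:F. ✗
5: successors {6}; ~p there: 6:T. ✓
6: successors {7}; ~p there: 7:T. ✓
7: successors {8}; ~p there: 8:F. ✗
8: no successors, so []~p holds vacuously. ✓
That's 4 of 6 worlds, so 4/6 = 2/3.

2/3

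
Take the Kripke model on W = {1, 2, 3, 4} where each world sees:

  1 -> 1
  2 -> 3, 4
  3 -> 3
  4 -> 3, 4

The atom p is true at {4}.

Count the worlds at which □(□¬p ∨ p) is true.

4

1: successors {1}; □¬p ∨ p there: 1:T. ✓
2: successors {3, 4}; □¬p ∨ p there: 3:T, 4:T. ✓
3: successors {3}; □¬p ∨ p there: 3:T. ✓
4: successors {3, 4}; □¬p ∨ p there: 3:T, 4:T. ✓
Satisfying worlds: {1, 2, 3, 4}.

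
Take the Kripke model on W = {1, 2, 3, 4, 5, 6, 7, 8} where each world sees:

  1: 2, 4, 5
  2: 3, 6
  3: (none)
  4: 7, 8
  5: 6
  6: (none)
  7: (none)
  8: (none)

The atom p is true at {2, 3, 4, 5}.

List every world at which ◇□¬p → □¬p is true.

1: ◇□¬p is T, □¬p is F. ✗
2: ◇□¬p is T, □¬p is F. ✗
3: ◇□¬p is F, □¬p is T. ✓
4: ◇□¬p is T, □¬p is T. ✓
5: ◇□¬p is T, □¬p is T. ✓
6: ◇□¬p is F, □¬p is T. ✓
7: ◇□¬p is F, □¬p is T. ✓
8: ◇□¬p is F, □¬p is T. ✓

{3, 4, 5, 6, 7, 8}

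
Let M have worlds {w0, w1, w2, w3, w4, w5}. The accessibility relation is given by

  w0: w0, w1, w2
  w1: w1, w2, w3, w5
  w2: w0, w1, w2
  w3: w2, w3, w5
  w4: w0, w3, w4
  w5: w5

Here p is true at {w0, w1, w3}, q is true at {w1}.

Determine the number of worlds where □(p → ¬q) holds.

3

w0: successors {w0, w1, w2}; p → ¬q there: w0:T, w1:F, w2:T. ✗
w1: successors {w1, w2, w3, w5}; p → ¬q there: w1:F, w2:T, w3:T, w5:T. ✗
w2: successors {w0, w1, w2}; p → ¬q there: w0:T, w1:F, w2:T. ✗
w3: successors {w2, w3, w5}; p → ¬q there: w2:T, w3:T, w5:T. ✓
w4: successors {w0, w3, w4}; p → ¬q there: w0:T, w3:T, w4:T. ✓
w5: successors {w5}; p → ¬q there: w5:T. ✓
Satisfying worlds: {w3, w4, w5}.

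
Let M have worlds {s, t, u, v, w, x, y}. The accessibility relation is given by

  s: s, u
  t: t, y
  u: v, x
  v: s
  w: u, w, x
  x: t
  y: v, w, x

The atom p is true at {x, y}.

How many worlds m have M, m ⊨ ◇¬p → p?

s: ◇¬p is T, p is F. ✗
t: ◇¬p is T, p is F. ✗
u: ◇¬p is T, p is F. ✗
v: ◇¬p is T, p is F. ✗
w: ◇¬p is T, p is F. ✗
x: ◇¬p is T, p is T. ✓
y: ◇¬p is T, p is T. ✓
Satisfying worlds: {x, y}.

2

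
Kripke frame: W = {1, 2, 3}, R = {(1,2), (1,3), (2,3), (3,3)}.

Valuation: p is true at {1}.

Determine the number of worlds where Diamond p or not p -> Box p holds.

1

1: Diamond p or not p is F, Box p is F. ✓
2: Diamond p or not p is T, Box p is F. ✗
3: Diamond p or not p is T, Box p is F. ✗
Satisfying worlds: {1}.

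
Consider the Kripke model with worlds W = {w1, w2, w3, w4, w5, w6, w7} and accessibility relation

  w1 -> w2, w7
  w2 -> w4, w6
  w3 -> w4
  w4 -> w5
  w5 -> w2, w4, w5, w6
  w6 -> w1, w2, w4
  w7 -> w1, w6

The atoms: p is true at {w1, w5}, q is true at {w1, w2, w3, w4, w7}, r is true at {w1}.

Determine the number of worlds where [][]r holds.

0

w1: successors {w2, w7}; []r there: w2:F, w7:F. ✗
w2: successors {w4, w6}; []r there: w4:F, w6:F. ✗
w3: successors {w4}; []r there: w4:F. ✗
w4: successors {w5}; []r there: w5:F. ✗
w5: successors {w2, w4, w5, w6}; []r there: w2:F, w4:F, w5:F, w6:F. ✗
w6: successors {w1, w2, w4}; []r there: w1:F, w2:F, w4:F. ✗
w7: successors {w1, w6}; []r there: w1:F, w6:F. ✗
Satisfying worlds: ∅.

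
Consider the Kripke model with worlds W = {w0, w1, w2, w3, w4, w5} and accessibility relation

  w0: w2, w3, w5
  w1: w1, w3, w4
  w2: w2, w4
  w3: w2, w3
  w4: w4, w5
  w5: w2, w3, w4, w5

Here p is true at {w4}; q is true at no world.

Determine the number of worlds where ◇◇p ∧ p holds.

w0: ◇◇p is T, p is F. ✗
w1: ◇◇p is T, p is F. ✗
w2: ◇◇p is T, p is F. ✗
w3: ◇◇p is T, p is F. ✗
w4: ◇◇p is T, p is T. ✓
w5: ◇◇p is T, p is F. ✗
Satisfying worlds: {w4}.

1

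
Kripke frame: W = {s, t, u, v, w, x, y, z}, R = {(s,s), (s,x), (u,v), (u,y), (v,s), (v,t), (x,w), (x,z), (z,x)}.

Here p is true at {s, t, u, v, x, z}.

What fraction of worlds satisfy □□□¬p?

3/8

s: successors {s, x}; □□¬p there: s:F, x:F. ✗
t: no successors, so □□□¬p holds vacuously. ✓
u: successors {v, y}; □□¬p there: v:F, y:T. ✗
v: successors {s, t}; □□¬p there: s:F, t:T. ✗
w: no successors, so □□□¬p holds vacuously. ✓
x: successors {w, z}; □□¬p there: w:T, z:F. ✗
y: no successors, so □□□¬p holds vacuously. ✓
z: successors {x}; □□¬p there: x:F. ✗
That's 3 of 8 worlds, so 3/8.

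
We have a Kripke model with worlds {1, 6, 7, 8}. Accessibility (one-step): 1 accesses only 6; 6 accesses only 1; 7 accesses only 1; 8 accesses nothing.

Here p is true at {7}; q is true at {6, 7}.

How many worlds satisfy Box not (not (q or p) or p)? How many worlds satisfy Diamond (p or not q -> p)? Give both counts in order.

For Box not (not (q or p) or p):
1: successors {6}; not (not (q or p) or p) there: 6:T. ✓
6: successors {1}; not (not (q or p) or p) there: 1:F. ✗
7: successors {1}; not (not (q or p) or p) there: 1:F. ✗
8: no successors, so Box not (not (q or p) or p) holds vacuously. ✓
— 2 worlds.
For Diamond (p or not q -> p):
1: successors {6}; p or not q -> p there: 6:T. ✓
6: successors {1}; p or not q -> p there: 1:F. ✗
7: successors {1}; p or not q -> p there: 1:F. ✗
8: no successors, so Diamond (p or not q -> p) fails. ✗
— 1 world.

2 and 1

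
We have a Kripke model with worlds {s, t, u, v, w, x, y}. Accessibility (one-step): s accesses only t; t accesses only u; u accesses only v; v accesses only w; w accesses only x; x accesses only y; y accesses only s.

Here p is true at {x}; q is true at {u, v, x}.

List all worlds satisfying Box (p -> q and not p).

{s, t, u, v, x, y}

s: successors {t}; p -> q and not p there: t:T. ✓
t: successors {u}; p -> q and not p there: u:T. ✓
u: successors {v}; p -> q and not p there: v:T. ✓
v: successors {w}; p -> q and not p there: w:T. ✓
w: successors {x}; p -> q and not p there: x:F. ✗
x: successors {y}; p -> q and not p there: y:T. ✓
y: successors {s}; p -> q and not p there: s:T. ✓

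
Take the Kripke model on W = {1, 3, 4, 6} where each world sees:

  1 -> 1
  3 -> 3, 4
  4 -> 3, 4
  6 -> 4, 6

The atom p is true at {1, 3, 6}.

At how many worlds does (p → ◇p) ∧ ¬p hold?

1

1: p → ◇p is T, ¬p is F. ✗
3: p → ◇p is T, ¬p is F. ✗
4: p → ◇p is T, ¬p is T. ✓
6: p → ◇p is T, ¬p is F. ✗
Satisfying worlds: {4}.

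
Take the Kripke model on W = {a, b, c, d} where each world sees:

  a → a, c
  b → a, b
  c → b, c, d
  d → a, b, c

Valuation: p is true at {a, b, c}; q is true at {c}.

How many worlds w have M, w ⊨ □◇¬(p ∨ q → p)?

0

a: successors {a, c}; ◇¬(p ∨ q → p) there: a:F, c:F. ✗
b: successors {a, b}; ◇¬(p ∨ q → p) there: a:F, b:F. ✗
c: successors {b, c, d}; ◇¬(p ∨ q → p) there: b:F, c:F, d:F. ✗
d: successors {a, b, c}; ◇¬(p ∨ q → p) there: a:F, b:F, c:F. ✗
Satisfying worlds: ∅.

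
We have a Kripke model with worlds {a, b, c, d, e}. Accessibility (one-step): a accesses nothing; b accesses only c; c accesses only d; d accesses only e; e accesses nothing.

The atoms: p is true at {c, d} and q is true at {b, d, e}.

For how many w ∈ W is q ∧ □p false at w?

a: q is F, □p is T. ✗
b: q is T, □p is T. ✓
c: q is F, □p is T. ✗
d: q is T, □p is F. ✗
e: q is T, □p is T. ✓
Satisfying worlds: {b, e}.
So q ∧ □p fails at the other 3 worlds.

3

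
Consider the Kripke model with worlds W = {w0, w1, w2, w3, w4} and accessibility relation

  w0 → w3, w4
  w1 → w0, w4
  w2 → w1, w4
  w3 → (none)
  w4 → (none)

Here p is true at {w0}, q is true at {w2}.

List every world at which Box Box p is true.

{w0, w3, w4}

w0: successors {w3, w4}; Box p there: w3:T, w4:T. ✓
w1: successors {w0, w4}; Box p there: w0:F, w4:T. ✗
w2: successors {w1, w4}; Box p there: w1:F, w4:T. ✗
w3: no successors, so Box Box p holds vacuously. ✓
w4: no successors, so Box Box p holds vacuously. ✓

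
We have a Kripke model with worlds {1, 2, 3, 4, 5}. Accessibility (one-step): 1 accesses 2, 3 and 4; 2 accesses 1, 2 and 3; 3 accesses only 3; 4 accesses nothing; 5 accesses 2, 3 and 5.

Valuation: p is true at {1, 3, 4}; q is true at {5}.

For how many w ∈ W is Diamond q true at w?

1: successors {2, 3, 4}; q there: 2:F, 3:F, 4:F. ✗
2: successors {1, 2, 3}; q there: 1:F, 2:F, 3:F. ✗
3: successors {3}; q there: 3:F. ✗
4: no successors, so Diamond q fails. ✗
5: successors {2, 3, 5}; q there: 2:F, 3:F, 5:T. ✓
Satisfying worlds: {5}.

1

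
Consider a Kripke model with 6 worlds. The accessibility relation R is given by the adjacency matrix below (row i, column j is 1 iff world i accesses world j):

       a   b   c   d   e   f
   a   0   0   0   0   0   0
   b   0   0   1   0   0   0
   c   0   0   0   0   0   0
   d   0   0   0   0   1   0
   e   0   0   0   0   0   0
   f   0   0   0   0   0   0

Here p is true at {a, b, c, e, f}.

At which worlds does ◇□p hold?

{b, d}

a: no successors, so ◇□p fails. ✗
b: successors {c}; □p there: c:T. ✓
c: no successors, so ◇□p fails. ✗
d: successors {e}; □p there: e:T. ✓
e: no successors, so ◇□p fails. ✗
f: no successors, so ◇□p fails. ✗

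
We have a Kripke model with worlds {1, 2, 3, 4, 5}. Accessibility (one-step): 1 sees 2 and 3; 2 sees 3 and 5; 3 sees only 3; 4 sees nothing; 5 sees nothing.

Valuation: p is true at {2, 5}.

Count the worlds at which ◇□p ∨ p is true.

1: ◇□p is F, p is F. ✗
2: ◇□p is T, p is T. ✓
3: ◇□p is F, p is F. ✗
4: ◇□p is F, p is F. ✗
5: ◇□p is F, p is T. ✓
Satisfying worlds: {2, 5}.

2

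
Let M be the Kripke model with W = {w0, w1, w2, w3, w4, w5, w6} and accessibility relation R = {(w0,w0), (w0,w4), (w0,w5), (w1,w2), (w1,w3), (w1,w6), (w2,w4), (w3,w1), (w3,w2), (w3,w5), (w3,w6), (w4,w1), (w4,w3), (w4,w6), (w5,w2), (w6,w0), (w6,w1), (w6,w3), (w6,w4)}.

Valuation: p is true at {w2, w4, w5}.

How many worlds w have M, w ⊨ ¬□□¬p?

6

w0: □□¬p is F. ✓
w1: □□¬p is F. ✓
w2: □□¬p is T. ✗
w3: □□¬p is F. ✓
w4: □□¬p is F. ✓
w5: □□¬p is F. ✓
w6: □□¬p is F. ✓
Satisfying worlds: {w0, w1, w3, w4, w5, w6}.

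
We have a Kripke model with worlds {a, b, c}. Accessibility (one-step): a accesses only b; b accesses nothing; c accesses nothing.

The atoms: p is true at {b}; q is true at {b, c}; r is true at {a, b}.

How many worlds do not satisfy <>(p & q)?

a: successors {b}; p & q there: b:T. ✓
b: no successors, so <>(p & q) fails. ✗
c: no successors, so <>(p & q) fails. ✗
Satisfying worlds: {a}.
So <>(p & q) fails at the other 2 worlds.

2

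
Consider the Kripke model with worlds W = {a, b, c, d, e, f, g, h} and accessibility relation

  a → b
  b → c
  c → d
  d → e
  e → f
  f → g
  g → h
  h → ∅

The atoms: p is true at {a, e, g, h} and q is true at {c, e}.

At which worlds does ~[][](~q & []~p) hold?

{a, b, c, d, e}

a: [][](~q & []~p) is F. ✓
b: [][](~q & []~p) is F. ✓
c: [][](~q & []~p) is F. ✓
d: [][](~q & []~p) is F. ✓
e: [][](~q & []~p) is F. ✓
f: [][](~q & []~p) is T. ✗
g: [][](~q & []~p) is T. ✗
h: [][](~q & []~p) is T. ✗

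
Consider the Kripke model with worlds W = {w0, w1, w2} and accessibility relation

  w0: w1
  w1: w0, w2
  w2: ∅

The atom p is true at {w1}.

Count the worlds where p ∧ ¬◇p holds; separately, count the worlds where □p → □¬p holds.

For p ∧ ¬◇p:
w0: p is F, ¬◇p is F. ✗
w1: p is T, ¬◇p is T. ✓
w2: p is F, ¬◇p is T. ✗
— 1 world.
For □p → □¬p:
w0: □p is T, □¬p is F. ✗
w1: □p is F, □¬p is T. ✓
w2: □p is T, □¬p is T. ✓
— 2 worlds.

1 and 2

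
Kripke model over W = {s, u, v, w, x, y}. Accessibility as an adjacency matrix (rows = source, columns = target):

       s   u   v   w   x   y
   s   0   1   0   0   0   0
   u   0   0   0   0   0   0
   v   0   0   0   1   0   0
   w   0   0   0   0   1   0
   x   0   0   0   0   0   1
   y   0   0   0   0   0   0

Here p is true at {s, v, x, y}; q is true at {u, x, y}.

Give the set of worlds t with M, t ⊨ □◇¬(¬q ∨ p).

s: successors {u}; ◇¬(¬q ∨ p) there: u:F. ✗
u: no successors, so □◇¬(¬q ∨ p) holds vacuously. ✓
v: successors {w}; ◇¬(¬q ∨ p) there: w:F. ✗
w: successors {x}; ◇¬(¬q ∨ p) there: x:F. ✗
x: successors {y}; ◇¬(¬q ∨ p) there: y:F. ✗
y: no successors, so □◇¬(¬q ∨ p) holds vacuously. ✓

{u, y}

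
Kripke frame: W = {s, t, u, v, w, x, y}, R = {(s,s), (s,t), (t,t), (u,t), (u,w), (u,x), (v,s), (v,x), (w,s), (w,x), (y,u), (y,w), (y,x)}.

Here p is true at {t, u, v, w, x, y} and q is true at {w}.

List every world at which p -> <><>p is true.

s: p is F, <><>p is T. ✓
t: p is T, <><>p is T. ✓
u: p is T, <><>p is T. ✓
v: p is T, <><>p is T. ✓
w: p is T, <><>p is T. ✓
x: p is T, <><>p is F. ✗
y: p is T, <><>p is T. ✓

{s, t, u, v, w, y}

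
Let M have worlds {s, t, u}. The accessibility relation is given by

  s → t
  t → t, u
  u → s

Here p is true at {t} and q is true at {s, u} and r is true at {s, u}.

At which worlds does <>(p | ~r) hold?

{s, t}

s: successors {t}; p | ~r there: t:T. ✓
t: successors {t, u}; p | ~r there: t:T, u:F. ✓
u: successors {s}; p | ~r there: s:F. ✗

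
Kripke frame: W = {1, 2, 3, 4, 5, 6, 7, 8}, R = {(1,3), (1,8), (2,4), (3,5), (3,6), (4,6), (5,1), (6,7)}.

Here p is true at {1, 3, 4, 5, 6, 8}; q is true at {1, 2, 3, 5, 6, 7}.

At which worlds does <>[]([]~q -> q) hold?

{1, 2, 3, 4, 6}

1: successors {3, 8}; []([]~q -> q) there: 3:T, 8:T. ✓
2: successors {4}; []([]~q -> q) there: 4:T. ✓
3: successors {5, 6}; []([]~q -> q) there: 5:T, 6:T. ✓
4: successors {6}; []([]~q -> q) there: 6:T. ✓
5: successors {1}; []([]~q -> q) there: 1:F. ✗
6: successors {7}; []([]~q -> q) there: 7:T. ✓
7: no successors, so <>[]([]~q -> q) fails. ✗
8: no successors, so <>[]([]~q -> q) fails. ✗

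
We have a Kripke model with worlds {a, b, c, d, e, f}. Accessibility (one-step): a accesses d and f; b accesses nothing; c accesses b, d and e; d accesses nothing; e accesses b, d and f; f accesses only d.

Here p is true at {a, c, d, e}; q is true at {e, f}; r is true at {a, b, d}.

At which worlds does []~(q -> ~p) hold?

a: successors {d, f}; ~(q -> ~p) there: d:F, f:F. ✗
b: no successors, so []~(q -> ~p) holds vacuously. ✓
c: successors {b, d, e}; ~(q -> ~p) there: b:F, d:F, e:T. ✗
d: no successors, so []~(q -> ~p) holds vacuously. ✓
e: successors {b, d, f}; ~(q -> ~p) there: b:F, d:F, f:F. ✗
f: successors {d}; ~(q -> ~p) there: d:F. ✗

{b, d}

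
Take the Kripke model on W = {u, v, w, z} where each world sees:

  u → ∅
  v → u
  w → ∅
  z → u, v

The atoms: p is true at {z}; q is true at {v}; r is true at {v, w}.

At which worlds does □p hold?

u: no successors, so □p holds vacuously. ✓
v: successors {u}; p there: u:F. ✗
w: no successors, so □p holds vacuously. ✓
z: successors {u, v}; p there: u:F, v:F. ✗

{u, w}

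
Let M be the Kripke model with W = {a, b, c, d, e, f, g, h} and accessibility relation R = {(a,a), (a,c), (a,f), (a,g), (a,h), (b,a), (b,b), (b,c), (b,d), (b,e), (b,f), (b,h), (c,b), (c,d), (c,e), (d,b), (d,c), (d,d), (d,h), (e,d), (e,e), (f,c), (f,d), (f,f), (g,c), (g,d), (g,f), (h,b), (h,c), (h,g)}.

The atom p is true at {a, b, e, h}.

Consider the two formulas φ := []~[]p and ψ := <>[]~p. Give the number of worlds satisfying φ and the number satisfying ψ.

For []~[]p:
a: successors {a, c, f, g, h}; ~[]p there: a:T, c:T, f:T, g:T, h:T. ✓
b: successors {a, b, c, d, e, f, h}; ~[]p there: a:T, b:T, c:T, d:T, e:T, f:T, h:T. ✓
c: successors {b, d, e}; ~[]p there: b:T, d:T, e:T. ✓
d: successors {b, c, d, h}; ~[]p there: b:T, c:T, d:T, h:T. ✓
e: successors {d, e}; ~[]p there: d:T, e:T. ✓
f: successors {c, d, f}; ~[]p there: c:T, d:T, f:T. ✓
g: successors {c, d, f}; ~[]p there: c:T, d:T, f:T. ✓
h: successors {b, c, g}; ~[]p there: b:T, c:T, g:T. ✓
— 8 worlds.
For <>[]~p:
a: successors {a, c, f, g, h}; []~p there: a:F, c:F, f:T, g:T, h:F. ✓
b: successors {a, b, c, d, e, f, h}; []~p there: a:F, b:F, c:F, d:F, e:F, f:T, h:F. ✓
c: successors {b, d, e}; []~p there: b:F, d:F, e:F. ✗
d: successors {b, c, d, h}; []~p there: b:F, c:F, d:F, h:F. ✗
e: successors {d, e}; []~p there: d:F, e:F. ✗
f: successors {c, d, f}; []~p there: c:F, d:F, f:T. ✓
g: successors {c, d, f}; []~p there: c:F, d:F, f:T. ✓
h: successors {b, c, g}; []~p there: b:F, c:F, g:T. ✓
— 5 worlds.

8 and 5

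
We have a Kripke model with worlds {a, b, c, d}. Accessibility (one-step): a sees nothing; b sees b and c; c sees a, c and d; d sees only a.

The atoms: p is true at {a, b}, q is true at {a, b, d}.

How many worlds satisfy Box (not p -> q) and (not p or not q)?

1

a: Box (not p -> q) is T, not p or not q is F. ✗
b: Box (not p -> q) is F, not p or not q is F. ✗
c: Box (not p -> q) is F, not p or not q is T. ✗
d: Box (not p -> q) is T, not p or not q is T. ✓
Satisfying worlds: {d}.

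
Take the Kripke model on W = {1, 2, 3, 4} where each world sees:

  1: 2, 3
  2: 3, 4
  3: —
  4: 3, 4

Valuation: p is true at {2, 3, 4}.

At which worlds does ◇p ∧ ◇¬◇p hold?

{1, 2, 4}

1: ◇p is T, ◇¬◇p is T. ✓
2: ◇p is T, ◇¬◇p is T. ✓
3: ◇p is F, ◇¬◇p is F. ✗
4: ◇p is T, ◇¬◇p is T. ✓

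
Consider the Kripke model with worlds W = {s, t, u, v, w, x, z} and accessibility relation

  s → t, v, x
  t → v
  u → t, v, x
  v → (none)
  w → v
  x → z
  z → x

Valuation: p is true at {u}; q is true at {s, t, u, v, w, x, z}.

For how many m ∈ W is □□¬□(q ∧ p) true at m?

5

s: successors {t, v, x}; □¬□(q ∧ p) there: t:F, v:T, x:T. ✗
t: successors {v}; □¬□(q ∧ p) there: v:T. ✓
u: successors {t, v, x}; □¬□(q ∧ p) there: t:F, v:T, x:T. ✗
v: no successors, so □□¬□(q ∧ p) holds vacuously. ✓
w: successors {v}; □¬□(q ∧ p) there: v:T. ✓
x: successors {z}; □¬□(q ∧ p) there: z:T. ✓
z: successors {x}; □¬□(q ∧ p) there: x:T. ✓
Satisfying worlds: {t, v, w, x, z}.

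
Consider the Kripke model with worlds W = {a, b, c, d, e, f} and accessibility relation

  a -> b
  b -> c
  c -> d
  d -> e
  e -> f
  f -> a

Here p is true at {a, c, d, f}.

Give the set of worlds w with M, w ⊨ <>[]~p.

{c, f}

a: successors {b}; []~p there: b:F. ✗
b: successors {c}; []~p there: c:F. ✗
c: successors {d}; []~p there: d:T. ✓
d: successors {e}; []~p there: e:F. ✗
e: successors {f}; []~p there: f:F. ✗
f: successors {a}; []~p there: a:T. ✓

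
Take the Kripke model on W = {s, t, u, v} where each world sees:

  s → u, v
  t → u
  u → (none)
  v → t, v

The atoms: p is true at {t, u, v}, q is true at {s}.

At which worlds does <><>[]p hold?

s: successors {u, v}; <>[]p there: u:F, v:T. ✓
t: successors {u}; <>[]p there: u:F. ✗
u: no successors, so <><>[]p fails. ✗
v: successors {t, v}; <>[]p there: t:T, v:T. ✓

{s, v}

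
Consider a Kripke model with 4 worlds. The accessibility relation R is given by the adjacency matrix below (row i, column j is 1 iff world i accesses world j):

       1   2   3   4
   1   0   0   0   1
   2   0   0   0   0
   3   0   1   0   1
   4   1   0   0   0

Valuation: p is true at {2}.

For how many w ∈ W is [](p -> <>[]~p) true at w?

1: successors {4}; p -> <>[]~p there: 4:T. ✓
2: no successors, so [](p -> <>[]~p) holds vacuously. ✓
3: successors {2, 4}; p -> <>[]~p there: 2:F, 4:T. ✗
4: successors {1}; p -> <>[]~p there: 1:T. ✓
Satisfying worlds: {1, 2, 4}.

3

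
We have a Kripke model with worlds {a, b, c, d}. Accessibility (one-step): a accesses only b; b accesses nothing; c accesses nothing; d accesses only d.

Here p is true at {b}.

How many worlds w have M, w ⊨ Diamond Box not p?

a: successors {b}; Box not p there: b:T. ✓
b: no successors, so Diamond Box not p fails. ✗
c: no successors, so Diamond Box not p fails. ✗
d: successors {d}; Box not p there: d:T. ✓
Satisfying worlds: {a, d}.

2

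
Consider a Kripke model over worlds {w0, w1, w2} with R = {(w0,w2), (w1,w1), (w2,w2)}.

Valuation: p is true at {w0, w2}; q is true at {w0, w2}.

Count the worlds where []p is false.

1

w0: successors {w2}; p there: w2:T. ✓
w1: successors {w1}; p there: w1:F. ✗
w2: successors {w2}; p there: w2:T. ✓
Satisfying worlds: {w0, w2}.
So []p fails at the other 1 world.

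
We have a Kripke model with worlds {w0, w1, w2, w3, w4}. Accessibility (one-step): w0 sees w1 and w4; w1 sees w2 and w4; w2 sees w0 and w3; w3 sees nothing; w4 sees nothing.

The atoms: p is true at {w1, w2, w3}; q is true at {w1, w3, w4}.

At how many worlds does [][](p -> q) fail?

w0: successors {w1, w4}; [](p -> q) there: w1:F, w4:T. ✗
w1: successors {w2, w4}; [](p -> q) there: w2:T, w4:T. ✓
w2: successors {w0, w3}; [](p -> q) there: w0:T, w3:T. ✓
w3: no successors, so [][](p -> q) holds vacuously. ✓
w4: no successors, so [][](p -> q) holds vacuously. ✓
Satisfying worlds: {w1, w2, w3, w4}.
So [][](p -> q) fails at the other 1 world.

1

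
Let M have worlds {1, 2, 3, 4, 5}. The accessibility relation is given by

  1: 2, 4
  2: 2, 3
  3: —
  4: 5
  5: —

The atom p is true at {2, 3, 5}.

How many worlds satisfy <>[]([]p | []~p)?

1: successors {2, 4}; []([]p | []~p) there: 2:T, 4:T. ✓
2: successors {2, 3}; []([]p | []~p) there: 2:T, 3:T. ✓
3: no successors, so <>[]([]p | []~p) fails. ✗
4: successors {5}; []([]p | []~p) there: 5:T. ✓
5: no successors, so <>[]([]p | []~p) fails. ✗
Satisfying worlds: {1, 2, 4}.

3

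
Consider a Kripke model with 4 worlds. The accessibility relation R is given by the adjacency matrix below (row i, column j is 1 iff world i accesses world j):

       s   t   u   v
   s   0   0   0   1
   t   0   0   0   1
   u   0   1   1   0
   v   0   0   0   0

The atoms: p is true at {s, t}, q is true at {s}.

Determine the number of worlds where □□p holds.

s: successors {v}; □p there: v:T. ✓
t: successors {v}; □p there: v:T. ✓
u: successors {t, u}; □p there: t:F, u:F. ✗
v: no successors, so □□p holds vacuously. ✓
Satisfying worlds: {s, t, v}.

3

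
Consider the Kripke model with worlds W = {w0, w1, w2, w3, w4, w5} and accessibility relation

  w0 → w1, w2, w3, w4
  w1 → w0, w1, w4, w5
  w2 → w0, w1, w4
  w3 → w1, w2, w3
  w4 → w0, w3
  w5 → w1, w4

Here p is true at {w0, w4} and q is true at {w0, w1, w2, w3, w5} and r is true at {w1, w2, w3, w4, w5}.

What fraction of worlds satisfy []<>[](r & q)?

w0: successors {w1, w2, w3, w4}; <>[](r & q) there: w1:F, w2:F, w3:T, w4:T. ✗
w1: successors {w0, w1, w4, w5}; <>[](r & q) there: w0:T, w1:F, w4:T, w5:F. ✗
w2: successors {w0, w1, w4}; <>[](r & q) there: w0:T, w1:F, w4:T. ✗
w3: successors {w1, w2, w3}; <>[](r & q) there: w1:F, w2:F, w3:T. ✗
w4: successors {w0, w3}; <>[](r & q) there: w0:T, w3:T. ✓
w5: successors {w1, w4}; <>[](r & q) there: w1:F, w4:T. ✗
That's 1 of 6 worlds, so 1/6.

1/6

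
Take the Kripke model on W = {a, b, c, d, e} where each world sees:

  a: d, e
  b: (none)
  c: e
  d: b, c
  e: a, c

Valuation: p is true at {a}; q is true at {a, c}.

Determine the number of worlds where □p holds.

1

a: successors {d, e}; p there: d:F, e:F. ✗
b: no successors, so □p holds vacuously. ✓
c: successors {e}; p there: e:F. ✗
d: successors {b, c}; p there: b:F, c:F. ✗
e: successors {a, c}; p there: a:T, c:F. ✗
Satisfying worlds: {b}.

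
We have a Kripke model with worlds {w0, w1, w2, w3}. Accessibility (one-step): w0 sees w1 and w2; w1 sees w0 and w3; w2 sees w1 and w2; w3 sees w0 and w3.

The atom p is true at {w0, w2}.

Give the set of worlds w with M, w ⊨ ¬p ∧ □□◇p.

{w1, w3}

w0: ¬p is F, □□◇p is T. ✗
w1: ¬p is T, □□◇p is T. ✓
w2: ¬p is F, □□◇p is T. ✗
w3: ¬p is T, □□◇p is T. ✓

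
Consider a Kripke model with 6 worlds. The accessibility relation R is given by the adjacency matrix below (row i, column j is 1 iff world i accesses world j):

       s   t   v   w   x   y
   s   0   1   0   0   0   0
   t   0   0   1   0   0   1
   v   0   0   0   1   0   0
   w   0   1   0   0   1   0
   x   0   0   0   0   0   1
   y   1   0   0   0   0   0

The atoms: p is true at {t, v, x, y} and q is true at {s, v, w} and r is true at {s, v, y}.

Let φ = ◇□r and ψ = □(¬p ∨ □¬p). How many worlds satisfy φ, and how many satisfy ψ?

4 and 4

For ◇□r:
s: successors {t}; □r there: t:T. ✓
t: successors {v, y}; □r there: v:F, y:T. ✓
v: successors {w}; □r there: w:F. ✗
w: successors {t, x}; □r there: t:T, x:T. ✓
x: successors {y}; □r there: y:T. ✓
y: successors {s}; □r there: s:F. ✗
— 4 worlds.
For □(¬p ∨ □¬p):
s: successors {t}; ¬p ∨ □¬p there: t:F. ✗
t: successors {v, y}; ¬p ∨ □¬p there: v:T, y:T. ✓
v: successors {w}; ¬p ∨ □¬p there: w:T. ✓
w: successors {t, x}; ¬p ∨ □¬p there: t:F, x:F. ✗
x: successors {y}; ¬p ∨ □¬p there: y:T. ✓
y: successors {s}; ¬p ∨ □¬p there: s:T. ✓
— 4 worlds.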